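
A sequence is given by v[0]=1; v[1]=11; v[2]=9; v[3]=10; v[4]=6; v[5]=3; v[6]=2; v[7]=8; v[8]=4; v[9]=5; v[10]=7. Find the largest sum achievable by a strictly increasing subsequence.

20

Let S[i] be the best sum of a strictly increasing subsequence ending at i:
i:      0  1  2  3  4  5  6  7  8  9 10
v[i]:   1 11  9 10  6  3  2  8  4  5  7
S:      1 12 10 20  7  4  3 15  8 13 20
Maximum is 20 (e.g. 1 + 9 + 10).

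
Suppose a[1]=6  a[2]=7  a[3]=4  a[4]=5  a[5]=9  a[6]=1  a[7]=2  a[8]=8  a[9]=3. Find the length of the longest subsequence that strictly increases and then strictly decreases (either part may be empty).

5

inc[i] = longest strictly increasing subsequence ending at i; dec[i] = longest strictly decreasing subsequence starting at i:
i:     1 2 3 4 5 6 7 8 9
a[i]:  6 7 4 5 9 1 2 8 3
inc:   1 2 1 2 3 1 2 3 3
dec:   3 3 2 2 3 1 1 2 1
Best peak at i=5 (value 9): inc=3, dec=3, length 3+3−1 = 5.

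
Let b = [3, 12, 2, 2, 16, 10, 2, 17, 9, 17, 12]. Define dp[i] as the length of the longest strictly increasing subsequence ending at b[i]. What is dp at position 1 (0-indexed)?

dp[i] = 1 + max{dp[j] : j<i, b[j]<b[i]} (or 1 if no such j):
i:      0  1  2  3  4  5  6  7  8  9 10
b[i]:   3 12  2  2 16 10  2 17  9 17 12
dp:     1  2  1  1  3  2  1  4  2  4  3
At index 1 the value is 2.

2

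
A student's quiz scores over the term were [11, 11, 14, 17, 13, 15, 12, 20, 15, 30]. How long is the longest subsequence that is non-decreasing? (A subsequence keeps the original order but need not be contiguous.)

Let dp[i] be the length of the longest such subsequence ending at index i:
i:      1  2  3  4  5  6  7  8  9 10
a[i]:  11 11 14 17 13 15 12 20 15 30
dp:     1  2  3  4  3  4  3  5  5  6
Maximum dp value is 6.

6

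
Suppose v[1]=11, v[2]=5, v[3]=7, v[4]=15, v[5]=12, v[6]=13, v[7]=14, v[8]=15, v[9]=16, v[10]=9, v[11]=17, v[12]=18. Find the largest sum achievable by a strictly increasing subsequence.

117

Let S[i] be the best sum of a strictly increasing subsequence ending at i:
i:       1   2   3   4   5   6   7   8   9  10  11  12
v[i]:   11   5   7  15  12  13  14  15  16   9  17  18
S:      11   5  12  27  24  37  51  66  82  21  99 117
Maximum is 117 (e.g. 5 + 7 + 12 + 13 + 14 + 15 + 16 + 17 + 18).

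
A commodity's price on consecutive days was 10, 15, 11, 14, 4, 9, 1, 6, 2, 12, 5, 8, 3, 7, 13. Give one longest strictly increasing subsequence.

Patience tails give the LIS length; then backtrack through the dp parents:
10 → extends → [10]
15 → extends → [10, 15]
11 → replaces 15 → [10, 11]
14 → extends → [10, 11, 14]
4 → replaces 10 → [4, 11, 14]
9 → replaces 11 → [4, 9, 14]
1 → replaces 4 → [1, 9, 14]
6 → replaces 9 → [1, 6, 14]
2 → replaces 6 → [1, 2, 14]
12 → replaces 14 → [1, 2, 12]
5 → replaces 12 → [1, 2, 5]
8 → extends → [1, 2, 5, 8]
3 → replaces 5 → [1, 2, 3, 8]
7 → replaces 8 → [1, 2, 3, 7]
13 → extends → [1, 2, 3, 7, 13]
Length 5; one witness is 1, 2, 5, 8, 13.

1, 2, 5, 8, 13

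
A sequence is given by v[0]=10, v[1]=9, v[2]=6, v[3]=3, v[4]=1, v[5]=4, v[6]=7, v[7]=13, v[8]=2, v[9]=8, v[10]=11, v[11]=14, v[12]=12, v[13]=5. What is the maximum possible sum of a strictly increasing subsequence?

47

Let S[i] be the best sum of a strictly increasing subsequence ending at i:
i:      0  1  2  3  4  5  6  7  8  9 10 11 12 13
v[i]:  10  9  6  3  1  4  7 13  2  8 11 14 12  5
S:     10  9  6  3  1  7 14 27  3 22 33 47 45 12
Maximum is 47 (e.g. 3 + 4 + 7 + 8 + 11 + 14).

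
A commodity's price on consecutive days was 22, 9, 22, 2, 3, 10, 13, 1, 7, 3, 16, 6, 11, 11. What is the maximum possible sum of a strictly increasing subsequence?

48

Let S[i] be the best sum of a strictly increasing subsequence ending at i:
i:      1  2  3  4  5  6  7  8  9 10 11 12 13 14
a[i]:  22  9 22  2  3 10 13  1  7  3 16  6 11 11
S:     22  9 31  2  5 19 32  1 12  5 48 11 30 30
Maximum is 48 (e.g. 9 + 10 + 13 + 16).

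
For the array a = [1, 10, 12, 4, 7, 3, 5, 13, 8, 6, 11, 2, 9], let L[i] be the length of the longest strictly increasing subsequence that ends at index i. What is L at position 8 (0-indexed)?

4

dp[i] = 1 + max{dp[j] : j<i, a[j]<a[i]} (or 1 if no such j):
i:      0  1  2  3  4  5  6  7  8  9 10 11 12
a[i]:   1 10 12  4  7  3  5 13  8  6 11  2  9
dp:     1  2  3  2  3  2  3  4  4  4  5  2  5
At index 8 the value is 4.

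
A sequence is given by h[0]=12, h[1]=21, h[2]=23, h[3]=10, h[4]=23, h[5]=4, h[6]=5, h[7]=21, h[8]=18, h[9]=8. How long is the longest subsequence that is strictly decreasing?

4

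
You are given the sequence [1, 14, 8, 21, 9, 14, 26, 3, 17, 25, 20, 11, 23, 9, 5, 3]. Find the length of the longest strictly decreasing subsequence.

7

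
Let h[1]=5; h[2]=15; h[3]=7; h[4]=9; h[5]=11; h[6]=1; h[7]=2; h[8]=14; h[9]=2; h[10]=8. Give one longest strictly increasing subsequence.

5, 7, 9, 11, 14

Patience tails give the LIS length; then backtrack through the dp parents:
5 → extends → [5]
15 → extends → [5, 15]
7 → replaces 15 → [5, 7]
9 → extends → [5, 7, 9]
11 → extends → [5, 7, 9, 11]
1 → replaces 5 → [1, 7, 9, 11]
2 → replaces 7 → [1, 2, 9, 11]
14 → extends → [1, 2, 9, 11, 14]
2 → already a tail → [1, 2, 9, 11, 14]
8 → replaces 9 → [1, 2, 8, 11, 14]
Length 5; one witness is 5, 7, 9, 11, 14.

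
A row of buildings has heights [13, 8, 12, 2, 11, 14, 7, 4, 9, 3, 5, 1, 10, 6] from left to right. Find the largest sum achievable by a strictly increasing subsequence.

Let S[i] be the best sum of a strictly increasing subsequence ending at i:
i:      1  2  3  4  5  6  7  8  9 10 11 12 13 14
a[i]:  13  8 12  2 11 14  7  4  9  3  5  1 10  6
S:     13  8 20  2 19 34  9  6 18  5 11  1 28 17
Maximum is 34 (e.g. 8 + 12 + 14).

34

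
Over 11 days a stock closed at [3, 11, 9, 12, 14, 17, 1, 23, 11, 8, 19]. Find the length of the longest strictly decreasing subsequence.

Let dp[i] be the longest strictly decreasing subsequence ending at i:
i:      1  2  3  4  5  6  7  8  9 10 11
a[i]:   3 11  9 12 14 17  1 23 11  8 19
dp:     1  1  2  1  1  1  3  1  2  3  2
Maximum is 3.

3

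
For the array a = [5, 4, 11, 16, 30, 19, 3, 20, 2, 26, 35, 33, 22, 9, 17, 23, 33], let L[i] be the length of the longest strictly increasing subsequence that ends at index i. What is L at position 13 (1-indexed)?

dp[i] = 1 + max{dp[j] : j<i, a[j]<a[i]} (or 1 if no such j):
i:      1  2  3  4  5  6  7  8  9 10 11 12 13 14 15 16 17
a[i]:   5  4 11 16 30 19  3 20  2 26 35 33 22  9 17 23 33
dp:     1  1  2  3  4  4  1  5  1  6  7  7  6  2  4  7  8
At index 13 the value is 6.

6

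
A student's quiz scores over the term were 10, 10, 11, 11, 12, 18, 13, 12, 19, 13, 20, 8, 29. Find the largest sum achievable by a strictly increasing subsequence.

119

Let S[i] be the best sum of a strictly increasing subsequence ending at i:
i:       1   2   3   4   5   6   7   8   9  10  11  12  13
a[i]:   10  10  11  11  12  18  13  12  19  13  20   8  29
S:      10  10  21  21  33  51  46  33  70  46  90   8 119
Maximum is 119 (e.g. 10 + 11 + 12 + 18 + 19 + 20 + 29).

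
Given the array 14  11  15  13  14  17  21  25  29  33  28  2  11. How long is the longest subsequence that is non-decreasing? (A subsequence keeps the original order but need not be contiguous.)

8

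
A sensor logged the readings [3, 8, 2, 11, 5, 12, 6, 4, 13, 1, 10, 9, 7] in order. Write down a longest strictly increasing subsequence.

3, 8, 11, 12, 13

Patience tails give the LIS length; then backtrack through the dp parents:
3 → extends → [3]
8 → extends → [3, 8]
2 → replaces 3 → [2, 8]
11 → extends → [2, 8, 11]
5 → replaces 8 → [2, 5, 11]
12 → extends → [2, 5, 11, 12]
6 → replaces 11 → [2, 5, 6, 12]
4 → replaces 5 → [2, 4, 6, 12]
13 → extends → [2, 4, 6, 12, 13]
1 → replaces 2 → [1, 4, 6, 12, 13]
10 → replaces 12 → [1, 4, 6, 10, 13]
9 → replaces 10 → [1, 4, 6, 9, 13]
7 → replaces 9 → [1, 4, 6, 7, 13]
Length 5; one witness is 3, 8, 11, 12, 13.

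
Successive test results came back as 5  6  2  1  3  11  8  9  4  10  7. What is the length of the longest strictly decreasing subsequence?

Let dp[i] be the longest strictly decreasing subsequence ending at i:
i:      1  2  3  4  5  6  7  8  9 10 11
a[i]:   5  6  2  1  3 11  8  9  4 10  7
dp:     1  1  2  3  2  1  2  2  3  2  3
Maximum is 3.

3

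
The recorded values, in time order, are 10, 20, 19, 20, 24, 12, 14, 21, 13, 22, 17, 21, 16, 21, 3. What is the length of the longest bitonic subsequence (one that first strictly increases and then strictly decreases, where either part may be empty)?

inc[i] = longest strictly increasing subsequence ending at i; dec[i] = longest strictly decreasing subsequence starting at i:
i:      1  2  3  4  5  6  7  8  9 10 11 12 13 14 15
a[i]:  10 20 19 20 24 12 14 21 13 22 17 21 16 21  3
inc:    1  2  2  3  4  2  3  4  3  5  4  5  4  5  1
dec:    2  5  4  4  5  2  3  4  2  4  3  3  2  2  1
Best peak at i=5 (value 24): inc=4, dec=5, length 4+5−1 = 8.

8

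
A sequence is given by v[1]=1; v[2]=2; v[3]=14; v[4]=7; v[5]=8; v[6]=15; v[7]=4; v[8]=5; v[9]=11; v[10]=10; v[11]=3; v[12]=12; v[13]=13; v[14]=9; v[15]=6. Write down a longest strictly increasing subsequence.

1, 2, 7, 8, 11, 12, 13

Patience tails give the LIS length; then backtrack through the dp parents:
1 → extends → [1]
2 → extends → [1, 2]
14 → extends → [1, 2, 14]
7 → replaces 14 → [1, 2, 7]
8 → extends → [1, 2, 7, 8]
15 → extends → [1, 2, 7, 8, 15]
4 → replaces 7 → [1, 2, 4, 8, 15]
5 → replaces 8 → [1, 2, 4, 5, 15]
11 → replaces 15 → [1, 2, 4, 5, 11]
10 → replaces 11 → [1, 2, 4, 5, 10]
3 → replaces 4 → [1, 2, 3, 5, 10]
12 → extends → [1, 2, 3, 5, 10, 12]
13 → extends → [1, 2, 3, 5, 10, 12, 13]
9 → replaces 10 → [1, 2, 3, 5, 9, 12, 13]
6 → replaces 9 → [1, 2, 3, 5, 6, 12, 13]
Length 7; one witness is 1, 2, 7, 8, 11, 12, 13.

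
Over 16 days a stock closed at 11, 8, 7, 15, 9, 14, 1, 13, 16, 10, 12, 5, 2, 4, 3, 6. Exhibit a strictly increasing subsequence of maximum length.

Patience tails give the LIS length; then backtrack through the dp parents:
11 → extends → [11]
8 → replaces 11 → [8]
7 → replaces 8 → [7]
15 → extends → [7, 15]
9 → replaces 15 → [7, 9]
14 → extends → [7, 9, 14]
1 → replaces 7 → [1, 9, 14]
13 → replaces 14 → [1, 9, 13]
16 → extends → [1, 9, 13, 16]
10 → replaces 13 → [1, 9, 10, 16]
12 → replaces 16 → [1, 9, 10, 12]
5 → replaces 9 → [1, 5, 10, 12]
2 → replaces 5 → [1, 2, 10, 12]
4 → replaces 10 → [1, 2, 4, 12]
3 → replaces 4 → [1, 2, 3, 12]
6 → replaces 12 → [1, 2, 3, 6]
Length 4; one witness is 8, 9, 14, 16.

8, 9, 14, 16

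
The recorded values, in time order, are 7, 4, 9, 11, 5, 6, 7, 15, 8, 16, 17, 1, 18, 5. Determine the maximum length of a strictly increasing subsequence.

Track the smallest tail for each achievable length (strict):
7 → extends → [7]
4 → replaces 7 → [4]
9 → extends → [4, 9]
11 → extends → [4, 9, 11]
5 → replaces 9 → [4, 5, 11]
6 → replaces 11 → [4, 5, 6]
7 → extends → [4, 5, 6, 7]
15 → extends → [4, 5, 6, 7, 15]
8 → replaces 15 → [4, 5, 6, 7, 8]
16 → extends → [4, 5, 6, 7, 8, 16]
17 → extends → [4, 5, 6, 7, 8, 16, 17]
1 → replaces 4 → [1, 5, 6, 7, 8, 16, 17]
18 → extends → [1, 5, 6, 7, 8, 16, 17, 18]
5 → already a tail → [1, 5, 6, 7, 8, 16, 17, 18]
Eight tails, so the longest strictly increasing subsequence has length 8 (e.g. 4, 5, 6, 7, 15, 16, 17, 18).

8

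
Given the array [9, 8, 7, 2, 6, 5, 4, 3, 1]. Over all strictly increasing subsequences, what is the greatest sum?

Let S[i] be the best sum of a strictly increasing subsequence ending at i:
i:     1 2 3 4 5 6 7 8 9
a[i]:  9 8 7 2 6 5 4 3 1
S:     9 8 7 2 8 7 6 5 1
Maximum is 9 (e.g. 9).

9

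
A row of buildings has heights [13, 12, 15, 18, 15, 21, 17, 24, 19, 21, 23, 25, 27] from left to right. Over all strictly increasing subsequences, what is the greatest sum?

Let S[i] be the best sum of a strictly increasing subsequence ending at i:
i:       1   2   3   4   5   6   7   8   9  10  11  12  13
a[i]:   13  12  15  18  15  21  17  24  19  21  23  25  27
S:      13  12  28  46  28  67  45  91  65  86 109 134 161
Maximum is 161 (e.g. 13 + 15 + 18 + 19 + 21 + 23 + 25 + 27).

161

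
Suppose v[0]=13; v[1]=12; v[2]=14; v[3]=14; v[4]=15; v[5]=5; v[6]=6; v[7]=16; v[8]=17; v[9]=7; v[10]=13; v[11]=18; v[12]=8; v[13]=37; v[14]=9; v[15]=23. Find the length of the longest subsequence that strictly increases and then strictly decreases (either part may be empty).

8

inc[i] = longest strictly increasing subsequence ending at i; dec[i] = longest strictly decreasing subsequence starting at i:
i:      0  1  2  3  4  5  6  7  8  9 10 11 12 13 14 15
v[i]:  13 12 14 14 15  5  6 16 17  7 13 18  8 37  9 23
inc:    1  1  2  2  3  1  2  4  5  3  4  6  4  7  5  7
dec:    3  2  3  3  3  1  1  3  3  1  2  2  1  2  1  1
Best peak at i=13 (value 37): inc=7, dec=2, length 7+2−1 = 8.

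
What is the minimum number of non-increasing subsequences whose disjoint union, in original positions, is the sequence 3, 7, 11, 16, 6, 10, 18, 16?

5

Place each on the leftmost legal pile:
3 → new pile 1 (tops now [3])
7 → new pile 2 (tops now [3, 7])
11 → new pile 3 (tops now [3, 7, 11])
16 → new pile 4 (tops now [3, 7, 11, 16])
6 → pile 2 (tops now [3, 6, 11, 16])
10 → pile 3 (tops now [3, 6, 10, 16])
18 → new pile 5 (tops now [3, 6, 10, 16, 18])
16 → pile 4 (tops now [3, 6, 10, 16, 18])
Five piles.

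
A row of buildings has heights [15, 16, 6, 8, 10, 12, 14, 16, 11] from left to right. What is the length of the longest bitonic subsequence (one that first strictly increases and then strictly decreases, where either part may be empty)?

7

inc[i] = longest strictly increasing subsequence ending at i; dec[i] = longest strictly decreasing subsequence starting at i:
i:      1  2  3  4  5  6  7  8  9
a[i]:  15 16  6  8 10 12 14 16 11
inc:    1  2  1  2  3  4  5  6  4
dec:    3  3  1  1  1  2  2  2  1
Best peak at i=8 (value 16): inc=6, dec=2, length 6+2−1 = 7.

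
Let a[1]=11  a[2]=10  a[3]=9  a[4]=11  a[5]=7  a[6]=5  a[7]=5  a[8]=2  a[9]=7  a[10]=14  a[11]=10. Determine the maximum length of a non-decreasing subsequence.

Track the smallest tail for each achievable length (allowing ties):
11 → extends → [11]
10 → replaces 11 → [10]
9 → replaces 10 → [9]
11 → extends → [9, 11]
7 → replaces 9 → [7, 11]
5 → replaces 7 → [5, 11]
5 → replaces 11 → [5, 5]
2 → replaces 5 → [2, 5]
7 → extends → [2, 5, 7]
14 → extends → [2, 5, 7, 14]
10 → replaces 14 → [2, 5, 7, 10]
Four tails, so the longest non-decreasing subsequence has length 4 (e.g. 5, 5, 7, 14).

4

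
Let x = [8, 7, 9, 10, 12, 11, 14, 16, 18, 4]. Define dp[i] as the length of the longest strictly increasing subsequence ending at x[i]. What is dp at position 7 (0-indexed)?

6

dp[i] = 1 + max{dp[j] : j<i, x[j]<x[i]} (or 1 if no such j):
i:      0  1  2  3  4  5  6  7  8  9
x[i]:   8  7  9 10 12 11 14 16 18  4
dp:     1  1  2  3  4  4  5  6  7  1
At index 7 the value is 6.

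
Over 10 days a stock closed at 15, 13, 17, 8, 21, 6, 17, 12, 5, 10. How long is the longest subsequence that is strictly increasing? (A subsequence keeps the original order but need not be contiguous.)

3

Track the smallest tail for each achievable length (strict):
15 → extends → [15]
13 → replaces 15 → [13]
17 → extends → [13, 17]
8 → replaces 13 → [8, 17]
21 → extends → [8, 17, 21]
6 → replaces 8 → [6, 17, 21]
17 → already a tail → [6, 17, 21]
12 → replaces 17 → [6, 12, 21]
5 → replaces 6 → [5, 12, 21]
10 → replaces 12 → [5, 10, 21]
Three tails, so the longest strictly increasing subsequence has length 3 (e.g. 15, 17, 21).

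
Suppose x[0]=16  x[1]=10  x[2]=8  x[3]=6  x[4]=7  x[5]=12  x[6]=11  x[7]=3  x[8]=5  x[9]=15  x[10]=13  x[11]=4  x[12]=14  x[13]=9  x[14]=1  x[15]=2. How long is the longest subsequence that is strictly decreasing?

7

Negate each value so 'decreasing' becomes 'increasing', then run patience tails on the negated sequence:
-16 → extends → [-16]
-10 → extends → [-16, -10]
-8 → extends → [-16, -10, -8]
-6 → extends → [-16, -10, -8, -6]
-7 → replaces -6 → [-16, -10, -8, -7]
-12 → replaces -10 → [-16, -12, -8, -7]
-11 → replaces -8 → [-16, -12, -11, -7]
-3 → extends → [-16, -12, -11, -7, -3]
-5 → replaces -3 → [-16, -12, -11, -7, -5]
-15 → replaces -12 → [-16, -15, -11, -7, -5]
-13 → replaces -11 → [-16, -15, -13, -7, -5]
-4 → extends → [-16, -15, -13, -7, -5, -4]
-14 → replaces -13 → [-16, -15, -14, -7, -5, -4]
-9 → replaces -7 → [-16, -15, -14, -9, -5, -4]
-1 → extends → [-16, -15, -14, -9, -5, -4, -1]
-2 → replaces -1 → [-16, -15, -14, -9, -5, -4, -2]
Seven tails, so the longest strictly decreasing subsequence of the original has length 7.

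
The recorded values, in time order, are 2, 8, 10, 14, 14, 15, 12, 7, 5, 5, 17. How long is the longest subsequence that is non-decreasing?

7

Let dp[i] be the length of the longest such subsequence ending at index i:
i:      1  2  3  4  5  6  7  8  9 10 11
a[i]:   2  8 10 14 14 15 12  7  5  5 17
dp:     1  2  3  4  5  6  4  2  2  3  7
Maximum dp value is 7.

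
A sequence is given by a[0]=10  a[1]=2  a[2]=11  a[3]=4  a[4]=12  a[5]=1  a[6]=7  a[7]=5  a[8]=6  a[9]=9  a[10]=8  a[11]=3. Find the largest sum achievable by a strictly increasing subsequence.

33

Let S[i] be the best sum of a strictly increasing subsequence ending at i:
i:      0  1  2  3  4  5  6  7  8  9 10 11
a[i]:  10  2 11  4 12  1  7  5  6  9  8  3
S:     10  2 21  6 33  1 13 11 17 26 25  5
Maximum is 33 (e.g. 10 + 11 + 12).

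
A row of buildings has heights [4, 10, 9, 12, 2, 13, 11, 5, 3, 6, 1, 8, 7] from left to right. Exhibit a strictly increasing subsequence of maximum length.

Patience tails give the LIS length; then backtrack through the dp parents:
4 → extends → [4]
10 → extends → [4, 10]
9 → replaces 10 → [4, 9]
12 → extends → [4, 9, 12]
2 → replaces 4 → [2, 9, 12]
13 → extends → [2, 9, 12, 13]
11 → replaces 12 → [2, 9, 11, 13]
5 → replaces 9 → [2, 5, 11, 13]
3 → replaces 5 → [2, 3, 11, 13]
6 → replaces 11 → [2, 3, 6, 13]
1 → replaces 2 → [1, 3, 6, 13]
8 → replaces 13 → [1, 3, 6, 8]
7 → replaces 8 → [1, 3, 6, 7]
Length 4; one witness is 4, 10, 12, 13.

4, 10, 12, 13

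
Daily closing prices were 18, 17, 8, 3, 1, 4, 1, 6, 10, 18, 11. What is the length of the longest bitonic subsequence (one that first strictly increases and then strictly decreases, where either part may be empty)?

inc[i] = longest strictly increasing subsequence ending at i; dec[i] = longest strictly decreasing subsequence starting at i:
i:      1  2  3  4  5  6  7  8  9 10 11
a[i]:  18 17  8  3  1  4  1  6 10 18 11
inc:    1  1  1  1  1  2  1  3  4  5  5
dec:    5  4  3  2  1  2  1  1  1  2  1
Best peak at i=10 (value 18): inc=5, dec=2, length 5+2−1 = 6.

6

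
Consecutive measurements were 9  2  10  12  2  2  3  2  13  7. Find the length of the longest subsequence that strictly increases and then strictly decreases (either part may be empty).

5

inc[i] = longest strictly increasing subsequence ending at i; dec[i] = longest strictly decreasing subsequence starting at i:
i:      1  2  3  4  5  6  7  8  9 10
a[i]:   9  2 10 12  2  2  3  2 13  7
inc:    1  1  2  3  1  1  2  1  4  3
dec:    3  1  3  3  1  1  2  1  2  1
Best peak at i=4 (value 12): inc=3, dec=3, length 3+3−1 = 5.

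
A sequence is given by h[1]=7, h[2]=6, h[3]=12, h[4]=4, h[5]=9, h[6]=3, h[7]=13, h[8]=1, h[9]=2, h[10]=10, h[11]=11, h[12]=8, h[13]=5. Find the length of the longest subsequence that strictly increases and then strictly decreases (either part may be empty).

6

inc[i] = longest strictly increasing subsequence ending at i; dec[i] = longest strictly decreasing subsequence starting at i:
i:      1  2  3  4  5  6  7  8  9 10 11 12 13
h[i]:   7  6 12  4  9  3 13  1  2 10 11  8  5
inc:    1  1  2  1  2  1  3  1  2  3  4  3  3
dec:    5  4  4  3  3  2  4  1  1  3  3  2  1
Best peak at i=7 (value 13): inc=3, dec=4, length 3+4−1 = 6.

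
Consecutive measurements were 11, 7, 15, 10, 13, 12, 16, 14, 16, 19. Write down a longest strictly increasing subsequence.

7, 10, 13, 14, 16, 19

Patience tails give the LIS length; then backtrack through the dp parents:
11 → extends → [11]
7 → replaces 11 → [7]
15 → extends → [7, 15]
10 → replaces 15 → [7, 10]
13 → extends → [7, 10, 13]
12 → replaces 13 → [7, 10, 12]
16 → extends → [7, 10, 12, 16]
14 → replaces 16 → [7, 10, 12, 14]
16 → extends → [7, 10, 12, 14, 16]
19 → extends → [7, 10, 12, 14, 16, 19]
Length 6; one witness is 7, 10, 13, 14, 16, 19.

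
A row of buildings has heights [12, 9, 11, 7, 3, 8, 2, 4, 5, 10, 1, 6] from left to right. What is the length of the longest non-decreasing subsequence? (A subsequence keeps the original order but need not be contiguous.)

4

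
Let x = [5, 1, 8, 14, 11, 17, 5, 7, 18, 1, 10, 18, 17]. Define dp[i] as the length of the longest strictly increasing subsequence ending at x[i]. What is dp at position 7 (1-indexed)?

2

dp[i] = 1 + max{dp[j] : j<i, x[j]<x[i]} (or 1 if no such j):
i:      1  2  3  4  5  6  7  8  9 10 11 12 13
x[i]:   5  1  8 14 11 17  5  7 18  1 10 18 17
dp:     1  1  2  3  3  4  2  3  5  1  4  5  5
At index 7 the value is 2.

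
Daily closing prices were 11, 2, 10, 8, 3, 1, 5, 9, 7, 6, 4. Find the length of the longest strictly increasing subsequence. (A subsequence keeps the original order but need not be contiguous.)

Let dp[i] be the length of the longest such subsequence ending at index i:
i:      1  2  3  4  5  6  7  8  9 10 11
a[i]:  11  2 10  8  3  1  5  9  7  6  4
dp:     1  1  2  2  2  1  3  4  4  4  3
Maximum dp value is 4.

4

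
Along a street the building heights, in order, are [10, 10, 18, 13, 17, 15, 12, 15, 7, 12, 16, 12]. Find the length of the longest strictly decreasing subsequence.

5

Let dp[i] be the longest strictly decreasing subsequence ending at i:
i:      1  2  3  4  5  6  7  8  9 10 11 12
a[i]:  10 10 18 13 17 15 12 15  7 12 16 12
dp:     1  1  1  2  2  3  4  3  5  4  3  4
Maximum is 5.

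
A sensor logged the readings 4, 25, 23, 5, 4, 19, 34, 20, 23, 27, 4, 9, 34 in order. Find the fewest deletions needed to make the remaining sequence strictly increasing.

Fewest deletions = n − (longest strictly increasing subsequence).
Patience tails:
4 → extends → [4]
25 → extends → [4, 25]
23 → replaces 25 → [4, 23]
5 → replaces 23 → [4, 5]
4 → already a tail → [4, 5]
19 → extends → [4, 5, 19]
34 → extends → [4, 5, 19, 34]
20 → replaces 34 → [4, 5, 19, 20]
23 → extends → [4, 5, 19, 20, 23]
27 → extends → [4, 5, 19, 20, 23, 27]
4 → already a tail → [4, 5, 19, 20, 23, 27]
9 → replaces 19 → [4, 5, 9, 20, 23, 27]
34 → extends → [4, 5, 9, 20, 23, 27, 34]
Longest strictly increasing subsequence has length 7, so deletions = 13 − 7 = 6.

6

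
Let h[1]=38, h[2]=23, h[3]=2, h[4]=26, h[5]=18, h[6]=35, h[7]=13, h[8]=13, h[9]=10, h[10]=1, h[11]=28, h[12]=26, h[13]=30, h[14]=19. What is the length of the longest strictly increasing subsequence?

4

Let dp[i] be the length of the longest such subsequence ending at index i:
i:      1  2  3  4  5  6  7  8  9 10 11 12 13 14
h[i]:  38 23  2 26 18 35 13 13 10  1 28 26 30 19
dp:     1  1  1  2  2  3  2  2  2  1  3  3  4  3
Maximum dp value is 4.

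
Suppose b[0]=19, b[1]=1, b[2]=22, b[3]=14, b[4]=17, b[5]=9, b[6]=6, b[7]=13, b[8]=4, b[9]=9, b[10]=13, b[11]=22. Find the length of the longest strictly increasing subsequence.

Track the smallest tail for each achievable length (strict):
19 → extends → [19]
1 → replaces 19 → [1]
22 → extends → [1, 22]
14 → replaces 22 → [1, 14]
17 → extends → [1, 14, 17]
9 → replaces 14 → [1, 9, 17]
6 → replaces 9 → [1, 6, 17]
13 → replaces 17 → [1, 6, 13]
4 → replaces 6 → [1, 4, 13]
9 → replaces 13 → [1, 4, 9]
13 → extends → [1, 4, 9, 13]
22 → extends → [1, 4, 9, 13, 22]
Five tails, so the longest strictly increasing subsequence has length 5 (e.g. 1, 6, 9, 13, 22).

5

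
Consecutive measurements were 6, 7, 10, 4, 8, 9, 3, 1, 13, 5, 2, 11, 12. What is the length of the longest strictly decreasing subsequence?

Negate each value so 'decreasing' becomes 'increasing', then run patience tails on the negated sequence:
-6 → extends → [-6]
-7 → replaces -6 → [-7]
-10 → replaces -7 → [-10]
-4 → extends → [-10, -4]
-8 → replaces -4 → [-10, -8]
-9 → replaces -8 → [-10, -9]
-3 → extends → [-10, -9, -3]
-1 → extends → [-10, -9, -3, -1]
-13 → replaces -10 → [-13, -9, -3, -1]
-5 → replaces -3 → [-13, -9, -5, -1]
-2 → replaces -1 → [-13, -9, -5, -2]
-11 → replaces -9 → [-13, -11, -5, -2]
-12 → replaces -11 → [-13, -12, -5, -2]
Four tails, so the longest strictly decreasing subsequence of the original has length 4.

4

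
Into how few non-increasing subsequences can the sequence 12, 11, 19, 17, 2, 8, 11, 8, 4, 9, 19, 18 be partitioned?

The minimum number of non-increasing subsequences covering a sequence equals the length of its longest strictly increasing subsequence.
LIS length is 4 (e.g. 2, 8, 11, 19), so 4 piles are needed.

4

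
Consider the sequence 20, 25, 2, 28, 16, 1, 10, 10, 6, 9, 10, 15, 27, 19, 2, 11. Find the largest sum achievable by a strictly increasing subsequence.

Let S[i] be the best sum of a strictly increasing subsequence ending at i:
i:      1  2  3  4  5  6  7  8  9 10 11 12 13 14 15 16
a[i]:  20 25  2 28 16  1 10 10  6  9 10 15 27 19  2 11
S:     20 45  2 73 18  1 12 12  8 17 27 42 72 61  3 38
Maximum is 73 (e.g. 20 + 25 + 28).

73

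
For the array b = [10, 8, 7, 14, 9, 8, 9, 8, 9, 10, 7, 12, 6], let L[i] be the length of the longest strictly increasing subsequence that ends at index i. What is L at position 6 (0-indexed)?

3

dp[i] = 1 + max{dp[j] : j<i, b[j]<b[i]} (or 1 if no such j):
i:      0  1  2  3  4  5  6  7  8  9 10 11 12
b[i]:  10  8  7 14  9  8  9  8  9 10  7 12  6
dp:     1  1  1  2  2  2  3  2  3  4  1  5  1
At index 6 the value is 3.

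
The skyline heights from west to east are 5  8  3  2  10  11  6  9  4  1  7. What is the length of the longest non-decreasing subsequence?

4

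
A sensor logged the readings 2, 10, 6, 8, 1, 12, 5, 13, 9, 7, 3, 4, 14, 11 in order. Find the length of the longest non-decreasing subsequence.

6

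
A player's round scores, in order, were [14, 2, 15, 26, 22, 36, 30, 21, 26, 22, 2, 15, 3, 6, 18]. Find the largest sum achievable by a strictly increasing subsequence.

Let S[i] be the best sum of a strictly increasing subsequence ending at i:
i:      1  2  3  4  5  6  7  8  9 10 11 12 13 14 15
a[i]:  14  2 15 26 22 36 30 21 26 22  2 15  3  6 18
S:     14  2 29 55 51 91 85 50 77 72  2 29  5 11 47
Maximum is 91 (e.g. 14 + 15 + 26 + 36).

91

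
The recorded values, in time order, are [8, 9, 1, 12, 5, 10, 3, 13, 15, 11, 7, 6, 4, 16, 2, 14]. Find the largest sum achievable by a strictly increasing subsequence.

Let S[i] be the best sum of a strictly increasing subsequence ending at i:
i:      1  2  3  4  5  6  7  8  9 10 11 12 13 14 15 16
a[i]:   8  9  1 12  5 10  3 13 15 11  7  6  4 16  2 14
S:      8 17  1 29  6 27  4 42 57 38 13 12  8 73  3 56
Maximum is 73 (e.g. 8 + 9 + 12 + 13 + 15 + 16).

73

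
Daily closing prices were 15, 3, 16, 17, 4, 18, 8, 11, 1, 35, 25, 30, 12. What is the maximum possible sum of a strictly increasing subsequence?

Let S[i] be the best sum of a strictly increasing subsequence ending at i:
i:       1   2   3   4   5   6   7   8   9  10  11  12  13
a[i]:   15   3  16  17   4  18   8  11   1  35  25  30  12
S:      15   3  31  48   7  66  15  26   1 101  91 121  38
Maximum is 121 (e.g. 15 + 16 + 17 + 18 + 25 + 30).

121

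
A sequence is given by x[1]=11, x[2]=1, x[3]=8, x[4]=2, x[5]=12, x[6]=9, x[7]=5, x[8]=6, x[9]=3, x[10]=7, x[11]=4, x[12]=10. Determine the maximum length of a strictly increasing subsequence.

Track the smallest tail for each achievable length (strict):
11 → extends → [11]
1 → replaces 11 → [1]
8 → extends → [1, 8]
2 → replaces 8 → [1, 2]
12 → extends → [1, 2, 12]
9 → replaces 12 → [1, 2, 9]
5 → replaces 9 → [1, 2, 5]
6 → extends → [1, 2, 5, 6]
3 → replaces 5 → [1, 2, 3, 6]
7 → extends → [1, 2, 3, 6, 7]
4 → replaces 6 → [1, 2, 3, 4, 7]
10 → extends → [1, 2, 3, 4, 7, 10]
Six tails, so the longest strictly increasing subsequence has length 6 (e.g. 1, 2, 5, 6, 7, 10).

6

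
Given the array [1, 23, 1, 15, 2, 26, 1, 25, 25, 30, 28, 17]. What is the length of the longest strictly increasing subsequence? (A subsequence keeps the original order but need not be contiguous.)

Let dp[i] be the length of the longest such subsequence ending at index i:
i:      1  2  3  4  5  6  7  8  9 10 11 12
a[i]:   1 23  1 15  2 26  1 25 25 30 28 17
dp:     1  2  1  2  2  3  1  3  3  4  4  3
Maximum dp value is 4.

4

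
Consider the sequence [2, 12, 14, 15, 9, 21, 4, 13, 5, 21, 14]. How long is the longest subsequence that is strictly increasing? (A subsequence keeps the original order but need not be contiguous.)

5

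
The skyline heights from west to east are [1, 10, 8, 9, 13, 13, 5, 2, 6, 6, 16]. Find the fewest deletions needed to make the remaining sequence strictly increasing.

6

Fewest deletions = n − (longest strictly increasing subsequence).
i:      1  2  3  4  5  6  7  8  9 10 11
a[i]:   1 10  8  9 13 13  5  2  6  6 16
dp:     1  2  2  3  4  4  2  2  3  3  5
max dp = 5, so deletions = 11 − 5 = 6.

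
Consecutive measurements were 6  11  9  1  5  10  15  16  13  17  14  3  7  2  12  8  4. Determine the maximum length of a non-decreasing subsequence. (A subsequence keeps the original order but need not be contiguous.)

6

Track the smallest tail for each achievable length (allowing ties):
6 → extends → [6]
11 → extends → [6, 11]
9 → replaces 11 → [6, 9]
1 → replaces 6 → [1, 9]
5 → replaces 9 → [1, 5]
10 → extends → [1, 5, 10]
15 → extends → [1, 5, 10, 15]
16 → extends → [1, 5, 10, 15, 16]
13 → replaces 15 → [1, 5, 10, 13, 16]
17 → extends → [1, 5, 10, 13, 16, 17]
14 → replaces 16 → [1, 5, 10, 13, 14, 17]
3 → replaces 5 → [1, 3, 10, 13, 14, 17]
7 → replaces 10 → [1, 3, 7, 13, 14, 17]
2 → replaces 3 → [1, 2, 7, 13, 14, 17]
12 → replaces 13 → [1, 2, 7, 12, 14, 17]
8 → replaces 12 → [1, 2, 7, 8, 14, 17]
4 → replaces 7 → [1, 2, 4, 8, 14, 17]
Six tails, so the longest non-decreasing subsequence has length 6 (e.g. 6, 9, 10, 15, 16, 17).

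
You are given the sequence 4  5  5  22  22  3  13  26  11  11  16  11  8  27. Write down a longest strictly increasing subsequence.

Patience tails give the LIS length; then backtrack through the dp parents:
4 → extends → [4]
5 → extends → [4, 5]
5 → already a tail → [4, 5]
22 → extends → [4, 5, 22]
22 → already a tail → [4, 5, 22]
3 → replaces 4 → [3, 5, 22]
13 → replaces 22 → [3, 5, 13]
26 → extends → [3, 5, 13, 26]
11 → replaces 13 → [3, 5, 11, 26]
11 → already a tail → [3, 5, 11, 26]
16 → replaces 26 → [3, 5, 11, 16]
11 → already a tail → [3, 5, 11, 16]
8 → replaces 11 → [3, 5, 8, 16]
27 → extends → [3, 5, 8, 16, 27]
Length 5; one witness is 4, 5, 22, 26, 27.

4, 5, 22, 26, 27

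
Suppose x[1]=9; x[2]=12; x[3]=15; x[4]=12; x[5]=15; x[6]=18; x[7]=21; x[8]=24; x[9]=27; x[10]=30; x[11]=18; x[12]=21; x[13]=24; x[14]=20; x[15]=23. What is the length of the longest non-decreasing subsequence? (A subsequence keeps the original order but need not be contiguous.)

9

Let dp[i] be the length of the longest such subsequence ending at index i:
i:      1  2  3  4  5  6  7  8  9 10 11 12 13 14 15
x[i]:   9 12 15 12 15 18 21 24 27 30 18 21 24 20 23
dp:     1  2  3  3  4  5  6  7  8  9  6  7  8  7  8
Maximum dp value is 9.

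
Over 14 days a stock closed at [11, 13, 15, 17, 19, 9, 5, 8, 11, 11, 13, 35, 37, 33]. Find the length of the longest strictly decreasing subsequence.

3

Negate each value so 'decreasing' becomes 'increasing', then run patience tails on the negated sequence:
-11 → extends → [-11]
-13 → replaces -11 → [-13]
-15 → replaces -13 → [-15]
-17 → replaces -15 → [-17]
-19 → replaces -17 → [-19]
-9 → extends → [-19, -9]
-5 → extends → [-19, -9, -5]
-8 → replaces -5 → [-19, -9, -8]
-11 → replaces -9 → [-19, -11, -8]
-11 → already a tail → [-19, -11, -8]
-13 → replaces -11 → [-19, -13, -8]
-35 → replaces -19 → [-35, -13, -8]
-37 → replaces -35 → [-37, -13, -8]
-33 → replaces -13 → [-37, -33, -8]
Three tails, so the longest strictly decreasing subsequence of the original has length 3.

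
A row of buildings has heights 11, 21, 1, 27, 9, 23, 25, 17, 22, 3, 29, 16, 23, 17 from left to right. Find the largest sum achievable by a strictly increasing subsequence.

Let S[i] be the best sum of a strictly increasing subsequence ending at i:
i:       1   2   3   4   5   6   7   8   9  10  11  12  13  14
a[i]:   11  21   1  27   9  23  25  17  22   3  29  16  23  17
S:      11  32   1  59  10  55  80  28  54   4 109  27  77  44
Maximum is 109 (e.g. 11 + 21 + 23 + 25 + 29).

109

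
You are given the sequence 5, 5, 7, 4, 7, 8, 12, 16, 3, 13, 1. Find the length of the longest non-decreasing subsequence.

Track the smallest tail for each achievable length (allowing ties):
5 → extends → [5]
5 → extends → [5, 5]
7 → extends → [5, 5, 7]
4 → replaces 5 → [4, 5, 7]
7 → extends → [4, 5, 7, 7]
8 → extends → [4, 5, 7, 7, 8]
12 → extends → [4, 5, 7, 7, 8, 12]
16 → extends → [4, 5, 7, 7, 8, 12, 16]
3 → replaces 4 → [3, 5, 7, 7, 8, 12, 16]
13 → replaces 16 → [3, 5, 7, 7, 8, 12, 13]
1 → replaces 3 → [1, 5, 7, 7, 8, 12, 13]
Seven tails, so the longest non-decreasing subsequence has length 7 (e.g. 5, 5, 7, 7, 8, 12, 16).

7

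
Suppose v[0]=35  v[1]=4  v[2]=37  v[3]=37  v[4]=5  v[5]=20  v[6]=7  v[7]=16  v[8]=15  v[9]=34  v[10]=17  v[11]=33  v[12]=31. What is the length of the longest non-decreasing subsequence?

6

Track the smallest tail for each achievable length (allowing ties):
35 → extends → [35]
4 → replaces 35 → [4]
37 → extends → [4, 37]
37 → extends → [4, 37, 37]
5 → replaces 37 → [4, 5, 37]
20 → replaces 37 → [4, 5, 20]
7 → replaces 20 → [4, 5, 7]
16 → extends → [4, 5, 7, 16]
15 → replaces 16 → [4, 5, 7, 15]
34 → extends → [4, 5, 7, 15, 34]
17 → replaces 34 → [4, 5, 7, 15, 17]
33 → extends → [4, 5, 7, 15, 17, 33]
31 → replaces 33 → [4, 5, 7, 15, 17, 31]
Six tails, so the longest non-decreasing subsequence has length 6 (e.g. 4, 5, 7, 16, 17, 33).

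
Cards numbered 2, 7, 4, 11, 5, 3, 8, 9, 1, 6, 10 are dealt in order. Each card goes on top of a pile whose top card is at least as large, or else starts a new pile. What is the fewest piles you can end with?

6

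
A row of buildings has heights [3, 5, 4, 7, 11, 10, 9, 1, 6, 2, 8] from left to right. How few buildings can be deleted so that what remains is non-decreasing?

Fewest deletions = n − (longest non-decreasing subsequence).
Patience tails:
3 → extends → [3]
5 → extends → [3, 5]
4 → replaces 5 → [3, 4]
7 → extends → [3, 4, 7]
11 → extends → [3, 4, 7, 11]
10 → replaces 11 → [3, 4, 7, 10]
9 → replaces 10 → [3, 4, 7, 9]
1 → replaces 3 → [1, 4, 7, 9]
6 → replaces 7 → [1, 4, 6, 9]
2 → replaces 4 → [1, 2, 6, 9]
8 → replaces 9 → [1, 2, 6, 8]
Longest non-decreasing subsequence has length 4, so deletions = 11 − 4 = 7.

7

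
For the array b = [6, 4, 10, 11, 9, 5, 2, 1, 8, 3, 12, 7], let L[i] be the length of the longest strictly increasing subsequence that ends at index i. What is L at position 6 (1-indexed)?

dp[i] = 1 + max{dp[j] : j<i, b[j]<b[i]} (or 1 if no such j):
i:      1  2  3  4  5  6  7  8  9 10 11 12
b[i]:   6  4 10 11  9  5  2  1  8  3 12  7
dp:     1  1  2  3  2  2  1  1  3  2  4  3
At index 6 the value is 2.

2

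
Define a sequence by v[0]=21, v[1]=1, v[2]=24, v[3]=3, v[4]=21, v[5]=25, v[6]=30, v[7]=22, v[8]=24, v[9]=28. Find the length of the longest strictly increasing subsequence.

6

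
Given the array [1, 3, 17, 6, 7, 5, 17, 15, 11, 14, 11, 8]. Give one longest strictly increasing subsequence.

Patience tails give the LIS length; then backtrack through the dp parents:
1 → extends → [1]
3 → extends → [1, 3]
17 → extends → [1, 3, 17]
6 → replaces 17 → [1, 3, 6]
7 → extends → [1, 3, 6, 7]
5 → replaces 6 → [1, 3, 5, 7]
17 → extends → [1, 3, 5, 7, 17]
15 → replaces 17 → [1, 3, 5, 7, 15]
11 → replaces 15 → [1, 3, 5, 7, 11]
14 → extends → [1, 3, 5, 7, 11, 14]
11 → already a tail → [1, 3, 5, 7, 11, 14]
8 → replaces 11 → [1, 3, 5, 7, 8, 14]
Length 6; one witness is 1, 3, 6, 7, 11, 14.

1, 3, 6, 7, 11, 14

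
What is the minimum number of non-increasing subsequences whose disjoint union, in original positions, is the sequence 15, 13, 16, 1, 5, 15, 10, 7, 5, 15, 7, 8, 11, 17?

6

The minimum number of non-increasing subsequences covering a sequence equals the length of its longest strictly increasing subsequence.
LIS length is 6 (e.g. 1, 5, 7, 8, 11, 17), so 6 piles are needed.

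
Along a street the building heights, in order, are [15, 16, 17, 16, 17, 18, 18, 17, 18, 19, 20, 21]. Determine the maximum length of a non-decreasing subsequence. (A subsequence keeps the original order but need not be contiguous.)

10

Track the smallest tail for each achievable length (allowing ties):
15 → extends → [15]
16 → extends → [15, 16]
17 → extends → [15, 16, 17]
16 → replaces 17 → [15, 16, 16]
17 → extends → [15, 16, 16, 17]
18 → extends → [15, 16, 16, 17, 18]
18 → extends → [15, 16, 16, 17, 18, 18]
17 → replaces 18 → [15, 16, 16, 17, 17, 18]
18 → extends → [15, 16, 16, 17, 17, 18, 18]
19 → extends → [15, 16, 16, 17, 17, 18, 18, 19]
20 → extends → [15, 16, 16, 17, 17, 18, 18, 19, 20]
21 → extends → [15, 16, 16, 17, 17, 18, 18, 19, 20, 21]
Ten tails, so the longest non-decreasing subsequence has length 10 (e.g. 15, 16, 17, 17, 18, 18, 18, 19, 20, 21).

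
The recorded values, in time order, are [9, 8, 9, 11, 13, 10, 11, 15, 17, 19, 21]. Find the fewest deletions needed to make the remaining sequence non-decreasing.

3

Fewest deletions = n − (longest non-decreasing subsequence).
i:      1  2  3  4  5  6  7  8  9 10 11
a[i]:   9  8  9 11 13 10 11 15 17 19 21
dp:     1  1  2  3  4  3  4  5  6  7  8
max dp = 8, so deletions = 11 − 8 = 3.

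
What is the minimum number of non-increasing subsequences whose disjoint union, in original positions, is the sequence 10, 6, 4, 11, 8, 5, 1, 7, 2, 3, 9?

The minimum number of non-increasing subsequences covering a sequence equals the length of its longest strictly increasing subsequence.
LIS length is 4 (e.g. 4, 5, 7, 9), so 4 piles are needed.

4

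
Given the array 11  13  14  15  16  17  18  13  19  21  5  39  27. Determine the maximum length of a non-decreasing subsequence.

Let dp[i] be the length of the longest such subsequence ending at index i:
i:      1  2  3  4  5  6  7  8  9 10 11 12 13
a[i]:  11 13 14 15 16 17 18 13 19 21  5 39 27
dp:     1  2  3  4  5  6  7  3  8  9  1 10 10
Maximum dp value is 10.

10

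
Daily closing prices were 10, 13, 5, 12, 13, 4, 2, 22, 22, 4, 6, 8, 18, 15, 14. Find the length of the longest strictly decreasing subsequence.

Negate each value so 'decreasing' becomes 'increasing', then run patience tails on the negated sequence:
-10 → extends → [-10]
-13 → replaces -10 → [-13]
-5 → extends → [-13, -5]
-12 → replaces -5 → [-13, -12]
-13 → already a tail → [-13, -12]
-4 → extends → [-13, -12, -4]
-2 → extends → [-13, -12, -4, -2]
-22 → replaces -13 → [-22, -12, -4, -2]
-22 → already a tail → [-22, -12, -4, -2]
-4 → already a tail → [-22, -12, -4, -2]
-6 → replaces -4 → [-22, -12, -6, -2]
-8 → replaces -6 → [-22, -12, -8, -2]
-18 → replaces -12 → [-22, -18, -8, -2]
-15 → replaces -8 → [-22, -18, -15, -2]
-14 → replaces -2 → [-22, -18, -15, -14]
Four tails, so the longest strictly decreasing subsequence of the original has length 4.

4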